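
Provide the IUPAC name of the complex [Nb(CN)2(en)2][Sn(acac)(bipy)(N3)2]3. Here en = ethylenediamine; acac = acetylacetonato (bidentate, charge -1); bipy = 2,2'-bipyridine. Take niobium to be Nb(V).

Nb is given as +5; the cation's ligand charges sum to -2, so the complex cation is 3+.
With 3 anions per cation, each anion must be 3/3 = 1−.
Anion: ligand charges sum to -3; for the ion to be 1−, Sn = +2.

dicyanobis(ethylenediamine)niobium(V) (acetylacetonato)diazido(2,2'-bipyridine)stannate(II)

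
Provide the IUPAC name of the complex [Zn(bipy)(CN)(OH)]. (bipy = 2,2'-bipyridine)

There is no counter-ion, so the complex is neutral overall.
Ligand charges: 1×cyano (-1 each), 1×hydroxo (-1 each), 1×2,2'-bipyridine (neutral); total -2. So Zn + (-2) = 0, giving Zn = +2.
Ligands are named alphabetically: bipyridine before cyano before hydroxo.

(2,2'-bipyridine)cyanohydroxozinc(II)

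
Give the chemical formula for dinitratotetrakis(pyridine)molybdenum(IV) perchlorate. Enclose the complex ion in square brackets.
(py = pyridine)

[Mo(NO3)2(py)4](ClO4)2

Ligands: 2 nitrato (NO3, -1), 4 pyridine (py, neutral). Ligand charge sum = -2.
With Mo in oxidation state +4, the complex ion is [Mo...]^2+.
Charge balance with perchlorate (-1) requires 1 complex ion per 2 perchlorate.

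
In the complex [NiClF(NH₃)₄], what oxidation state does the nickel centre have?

No counter-ion: the bracketed complex is neutral.
Ligand charges: 1×Cl = -1; 4×NH3 neutral; 1×F = -1; sum -2.
Ni + (-2) = 0 ⇒ Ni is +2.

+2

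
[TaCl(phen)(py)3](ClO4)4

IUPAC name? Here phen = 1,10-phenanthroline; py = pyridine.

chloro(1,10-phenanthroline)tris(pyridine)tantalum(V) perchlorate

The 4 perchlorate counter-ions carry a total charge of -4, so each complex ion is 4+.
Ligand charges: 1×1,10-phenanthroline (neutral), 1×chloro (-1 each), 3×pyridine (neutral); total -1. So Ta + (-1) = 4+, giving Ta = +5.
Ligands are named alphabetically: chloro before phenanthroline before pyridine.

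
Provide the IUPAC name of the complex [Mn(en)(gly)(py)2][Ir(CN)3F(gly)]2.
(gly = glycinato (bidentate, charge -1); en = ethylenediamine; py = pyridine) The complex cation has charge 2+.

Both ions are complex: the cation is named first with the plain metal name, the anion second with the -ate form; each ion's ligands are alphabetised independently.
The complex cation is given as 2+; its ligand charges sum to -1, so Mn = +3.
With 2 anions per cation, each anion must be 2/2 = 1−.
Anion: ligand charges sum to -5; for the ion to be 1−, Ir = +4.

(ethylenediamine)(glycinato)bis(pyridine)manganese(III) tricyanofluoro(glycinato)iridate(IV)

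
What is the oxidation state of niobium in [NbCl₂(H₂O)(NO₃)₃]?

No counter-ion: the bracketed complex is neutral.
Ligand charges: 1×H2O neutral; 2×Cl = -2; 3×NO3 = -3; sum -5.
Nb + (-5) = 0 ⇒ Nb is +5.

+5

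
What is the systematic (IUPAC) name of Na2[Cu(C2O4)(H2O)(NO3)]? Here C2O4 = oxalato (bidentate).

The 2 sodium counter-ions carry a total charge of +2, so each complex ion is 2−.
Ligand charges: 1×oxalato (-2 each), 1×aqua (neutral), 1×nitrato (-1 each); total -3. So Cu + (-3) = 2−, giving Cu = +1.
Ligands are named alphabetically: aqua before nitrato before oxalato.
The complex ion is anionic, so copper takes the -ate form cuprate(I).

sodium aquanitratooxalatocuprate(I)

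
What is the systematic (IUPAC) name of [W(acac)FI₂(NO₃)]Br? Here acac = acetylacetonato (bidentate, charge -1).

(acetylacetonato)fluorodiiodonitratotungsten(VI) bromide

The 1 bromide counter-ion carries a total charge of -1, so each complex ion is 1+.
Ligand charges: 1×acetylacetonato (-1 each), 1×nitrato (-1 each), 2×iodo (-1 each), 1×fluoro (-1 each); total -5. So W + (-5) = 1+, giving W = +6.
Ligands are named alphabetically: acetylacetonato before fluoro before iodo before nitrato.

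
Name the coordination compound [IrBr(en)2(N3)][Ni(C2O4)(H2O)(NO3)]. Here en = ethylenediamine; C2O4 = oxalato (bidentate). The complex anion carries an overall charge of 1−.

azidobromobis(ethylenediamine)iridium(III) aquanitratooxalatonickelate(II)

The complex anion is given as 1−; its ligand charges sum to -3, so Ni = +2.
A 1:1 salt means the cation carries the equal and opposite charge, 1+.
Cation: ligand charges sum to -2; for the ion to be 1+, Ir = +3.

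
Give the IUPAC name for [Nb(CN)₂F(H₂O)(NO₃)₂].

There is no counter-ion, so the complex is neutral overall.
Ligand charges: 1×aqua (neutral), 2×nitrato (-1 each), 1×fluoro (-1 each), 2×cyano (-1 each); total -5. So Nb + (-5) = 0, giving Nb = +5.
Ligands are named alphabetically: aqua before cyano before fluoro before nitrato.

aquadicyanofluorodinitratoniobium(V)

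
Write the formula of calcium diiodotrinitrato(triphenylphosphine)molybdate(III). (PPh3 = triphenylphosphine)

Ligands: 3 nitrato (NO3, -1), 2 iodo (I, -1), 1 triphenylphosphine (PPh3, neutral). Ligand charge sum = -5.
With Mo in oxidation state +3, the complex ion is [Mo...]^2−.
Charge balance with calcium (+2) requires 1 complex ion per 1 calcium.

Ca[MoI2(NO3)3(PPh3)]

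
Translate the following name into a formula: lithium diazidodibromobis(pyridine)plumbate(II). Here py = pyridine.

Li2[PbBr2(N3)2(py)2]

Ligands: 2 pyridine (py, neutral), 2 azido (N3, -1), 2 bromo (Br, -1). Ligand charge sum = -4.
With Pb in oxidation state +2, the complex ion is [Pb...]^2−.
Charge balance with lithium (+1) requires 1 complex ion per 2 lithium.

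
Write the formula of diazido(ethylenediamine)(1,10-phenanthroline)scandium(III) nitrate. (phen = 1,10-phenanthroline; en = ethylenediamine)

Ligands: 1 1,10-phenanthroline (phen, neutral), 2 azido (N3, -1), 1 ethylenediamine (en, neutral). Ligand charge sum = -2.
With Sc in oxidation state +3, the complex ion is [Sc...]^1+.
Charge balance with nitrate (-1) requires 1 complex ion per 1 nitrate.

[Sc(en)(N3)2(phen)]NO3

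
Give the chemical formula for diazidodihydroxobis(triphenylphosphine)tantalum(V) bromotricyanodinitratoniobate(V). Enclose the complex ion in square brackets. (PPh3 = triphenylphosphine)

[Ta(N3)2(OH)2(PPh3)2][NbBr(CN)3(NO3)2]

Cation [Ta…]: ligand charges -4, Ta(V) ⇒ ion charge 1+.
Anion [Nb…]: ligand charges -6, Nb(V) ⇒ ion charge 1−.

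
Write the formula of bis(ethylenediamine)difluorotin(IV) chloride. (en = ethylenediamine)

[Sn(en)2F2]Cl2

Ligands: 2 fluoro (F, -1), 2 ethylenediamine (en, neutral). Ligand charge sum = -2.
With Sn in oxidation state +4, the complex ion is [Sn...]^2+.
Charge balance with chloride (-1) requires 1 complex ion per 2 chloride.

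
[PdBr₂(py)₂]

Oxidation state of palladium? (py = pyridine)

No counter-ion: the bracketed complex is neutral.
Ligand charges: 2×py neutral; 2×Br = -2; sum -2.
Pd + (-2) = 0 ⇒ Pd is +2.

+2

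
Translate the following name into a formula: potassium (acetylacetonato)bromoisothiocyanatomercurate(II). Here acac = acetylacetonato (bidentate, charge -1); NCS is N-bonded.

K[Hg(acac)Br(NCS)]

Ligands: 1 bromo (Br, -1), 1 acetylacetonato (acac, -1), 1 isothiocyanato (NCS, -1). Ligand charge sum = -3.
With Hg in oxidation state +2, the complex ion is [Hg...]^1−.
Charge balance with potassium (+1) requires 1 complex ion per 1 potassium.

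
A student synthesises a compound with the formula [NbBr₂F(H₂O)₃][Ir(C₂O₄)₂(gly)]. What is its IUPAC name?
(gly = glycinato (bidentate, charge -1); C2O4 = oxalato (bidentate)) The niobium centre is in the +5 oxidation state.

Both ions are complex: the cation is named first with the plain metal name, the anion second with the -ate form; each ion's ligands are alphabetised independently.
Nb is given as +5; the cation's ligand charges sum to -3, so the complex cation is 2+.
A 1:1 salt means the anion carries the equal and opposite charge, 2−.
Anion: ligand charges sum to -5; for the ion to be 2−, Ir = +3.

triaquadibromofluoroniobium(V) (glycinato)dioxalatoiridate(III)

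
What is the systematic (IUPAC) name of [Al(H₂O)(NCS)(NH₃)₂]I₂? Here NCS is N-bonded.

The 2 iodide counter-ions carry a total charge of -2, so each complex ion is 2+.
Ligand charges: 2×ammine (neutral), 1×aqua (neutral), 1×isothiocyanato (-1 each); total -1. So Al + (-1) = 2+, giving Al = +3.
Ligands are named alphabetically: ammine before aqua before isothiocyanato.

diammineaquaisothiocyanatoaluminium(III) iodide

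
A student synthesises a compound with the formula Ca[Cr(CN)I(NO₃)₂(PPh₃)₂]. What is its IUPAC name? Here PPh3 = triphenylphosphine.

The 1 calcium counter-ion carries a total charge of +2, so each complex ion is 2−.
Ligand charges: 1×cyano (-1 each), 2×nitrato (-1 each), 2×triphenylphosphine (neutral), 1×iodo (-1 each); total -4. So Cr + (-4) = 2−, giving Cr = +2.
Ligands are named alphabetically: cyano before iodo before nitrato before triphenylphosphine.
The complex ion is anionic, so chromium takes the -ate form chromate(II).

calcium cyanoiododinitratobis(triphenylphosphine)chromate(II)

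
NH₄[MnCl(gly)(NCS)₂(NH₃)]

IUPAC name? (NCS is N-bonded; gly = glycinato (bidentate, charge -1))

ammonium amminechloro(glycinato)diisothiocyanatomanganate(III)

The 1 ammonium counter-ion carries a total charge of +1, so each complex ion is 1−.
Ligand charges: 1×ammine (neutral), 1×chloro (-1 each), 2×isothiocyanato (-1 each), 1×glycinato (-1 each); total -4. So Mn + (-4) = 1−, giving Mn = +3.
Ligands are named alphabetically: ammine before chloro before glycinato before isothiocyanato.
The complex ion is anionic, so manganese takes the -ate form manganate(III).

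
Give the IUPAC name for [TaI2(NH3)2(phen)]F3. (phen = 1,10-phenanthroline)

The 3 fluoride counter-ions carry a total charge of -3, so each complex ion is 3+.
Ligand charges: 2×ammine (neutral), 1×1,10-phenanthroline (neutral), 2×iodo (-1 each); total -2. So Ta + (-2) = 3+, giving Ta = +5.
Ligands are named alphabetically: ammine before iodo before phenanthroline.

diamminediiodo(1,10-phenanthroline)tantalum(V) fluoride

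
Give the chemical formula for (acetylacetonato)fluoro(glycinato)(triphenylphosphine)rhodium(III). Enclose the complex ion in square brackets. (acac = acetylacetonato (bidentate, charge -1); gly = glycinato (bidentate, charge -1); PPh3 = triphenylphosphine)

Ligands: 1 acetylacetonato (acac, -1), 1 glycinato (gly, -1), 1 fluoro (F, -1), 1 triphenylphosphine (PPh3, neutral). Ligand charge sum = -3.
With Rh in oxidation state +3, the complex ion is [Rh...].

[Rh(acac)F(gly)(PPh3)]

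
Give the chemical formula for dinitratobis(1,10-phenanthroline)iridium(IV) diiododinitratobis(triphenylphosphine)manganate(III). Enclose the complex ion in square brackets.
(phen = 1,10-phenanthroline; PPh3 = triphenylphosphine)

Cation [Ir…]: ligand charges -2, Ir(IV) ⇒ ion charge 2+.
Anion [Mn…]: ligand charges -4, Mn(III) ⇒ ion charge 1−.

[Ir(NO3)2(phen)2][MnI2(NO3)2(PPh3)2]2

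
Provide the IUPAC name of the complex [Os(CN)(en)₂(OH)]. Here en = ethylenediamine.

There is no counter-ion, so the complex is neutral overall.
Ligand charges: 2×ethylenediamine (neutral), 1×cyano (-1 each), 1×hydroxo (-1 each); total -2. So Os + (-2) = 0, giving Os = +2.
Ligands are named alphabetically: cyano before ethylenediamine before hydroxo.

cyanobis(ethylenediamine)hydroxoosmium(II)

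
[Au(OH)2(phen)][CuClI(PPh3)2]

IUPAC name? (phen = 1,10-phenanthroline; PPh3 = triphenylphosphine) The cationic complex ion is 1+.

The complex cation is given as 1+; its ligand charges sum to -2, so Au = +3.
A 1:1 salt means the anion carries the equal and opposite charge, 1−.
Anion: ligand charges sum to -2; for the ion to be 1−, Cu = +1.

dihydroxo(1,10-phenanthroline)gold(III) chloroiodobis(triphenylphosphine)cuprate(I)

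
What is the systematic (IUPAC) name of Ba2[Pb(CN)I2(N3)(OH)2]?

barium azidocyanodihydroxodiiodoplumbate(II)

The 2 barium counter-ions carry a total charge of +4, so each complex ion is 4−.
Ligand charges: 2×iodo (-1 each), 1×cyano (-1 each), 1×azido (-1 each), 2×hydroxo (-1 each); total -6. So Pb + (-6) = 4−, giving Pb = +2.
Ligands are named alphabetically: azido before cyano before hydroxo before iodo.
The complex ion is anionic, so lead takes the -ate form plumbate(II).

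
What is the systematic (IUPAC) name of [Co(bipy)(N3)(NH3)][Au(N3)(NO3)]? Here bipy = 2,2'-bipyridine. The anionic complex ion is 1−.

ammineazido(2,2'-bipyridine)cobalt(II) azidonitratoaurate(I)

Both ions are complex: the cation is named first with the plain metal name, the anion second with the -ate form; each ion's ligands are alphabetised independently.
The complex anion is given as 1−; its ligand charges sum to -2, so Au = +1.
A 1:1 salt means the cation carries the equal and opposite charge, 1+.
Cation: ligand charges sum to -1; for the ion to be 1+, Co = +2.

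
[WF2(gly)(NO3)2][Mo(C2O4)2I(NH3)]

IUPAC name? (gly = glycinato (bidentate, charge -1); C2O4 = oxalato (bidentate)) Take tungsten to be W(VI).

Both ions are complex: the cation is named first with the plain metal name, the anion second with the -ate form; each ion's ligands are alphabetised independently.
W is given as +6; the cation's ligand charges sum to -5, so the complex cation is 1+.
A 1:1 salt means the anion carries the equal and opposite charge, 1−.
Anion: ligand charges sum to -5; for the ion to be 1−, Mo = +4.

difluoro(glycinato)dinitratotungsten(VI) ammineiododioxalatomolybdate(IV)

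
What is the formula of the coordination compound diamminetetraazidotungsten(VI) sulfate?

[W(N3)4(NH3)2]SO4

Ligands: 2 ammine (NH3, neutral), 4 azido (N3, -1). Ligand charge sum = -4.
With W in oxidation state +6, the complex ion is [W...]^2+.
Charge balance with sulfate (-2) requires 1 complex ion per 1 sulfate.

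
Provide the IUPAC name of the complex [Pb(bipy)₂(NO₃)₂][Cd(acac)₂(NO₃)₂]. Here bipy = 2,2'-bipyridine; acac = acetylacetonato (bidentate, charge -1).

bis(2,2'-bipyridine)dinitratolead(IV) bis(acetylacetonato)dinitratocadmate(II)

Cadmium is always +2 in its complexes; the anion's ligand charges sum to -4, so the complex anion is 2−.
A 1:1 salt means the cation carries the equal and opposite charge, 2+.
Cation: ligand charges sum to -2; for the ion to be 2+, Pb = +4.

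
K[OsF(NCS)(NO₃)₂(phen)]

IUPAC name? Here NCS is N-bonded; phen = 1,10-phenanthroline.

The 1 potassium counter-ion carries a total charge of +1, so each complex ion is 1−.
Ligand charges: 1×fluoro (-1 each), 2×nitrato (-1 each), 1×isothiocyanato (-1 each), 1×1,10-phenanthroline (neutral); total -4. So Os + (-4) = 1−, giving Os = +3.
Ligands are named alphabetically: fluoro before isothiocyanato before nitrato before phenanthroline.
The complex ion is anionic, so osmium takes the -ate form osmate(III).

potassium fluoroisothiocyanatodinitrato(1,10-phenanthroline)osmate(III)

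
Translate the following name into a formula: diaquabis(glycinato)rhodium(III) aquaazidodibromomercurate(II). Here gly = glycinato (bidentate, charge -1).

[Rh(gly)2(H2O)2][HgBr2(H2O)(N3)]

Cation [Rh…]: ligand charges -2, Rh(III) ⇒ ion charge 1+.
Anion [Hg…]: ligand charges -3, Hg(II) ⇒ ion charge 1−.
One 1+ cation balances one 1− anion.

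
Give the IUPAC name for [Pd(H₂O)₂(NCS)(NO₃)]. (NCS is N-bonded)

diaquaisothiocyanatonitratopalladium(II)

There is no counter-ion, so the complex is neutral overall.
Ligand charges: 1×isothiocyanato (-1 each), 1×nitrato (-1 each), 2×aqua (neutral); total -2. So Pd + (-2) = 0, giving Pd = +2.
Ligands are named alphabetically: aqua before isothiocyanato before nitrato.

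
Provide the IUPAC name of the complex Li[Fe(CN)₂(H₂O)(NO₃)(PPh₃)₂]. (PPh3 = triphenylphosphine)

lithium aquadicyanonitratobis(triphenylphosphine)ferrate(II)

The 1 lithium counter-ion carries a total charge of +1, so each complex ion is 1−.
Ligand charges: 1×aqua (neutral), 2×triphenylphosphine (neutral), 1×nitrato (-1 each), 2×cyano (-1 each); total -3. So Fe + (-3) = 1−, giving Fe = +2.
Ligands are named alphabetically: aqua before cyano before nitrato before triphenylphosphine.
The complex ion is anionic, so iron takes the -ate form ferrate(II).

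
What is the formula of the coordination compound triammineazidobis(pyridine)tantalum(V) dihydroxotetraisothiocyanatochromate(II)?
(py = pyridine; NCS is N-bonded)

[Ta(N3)(NH3)3(py)2][Cr(NCS)4(OH)2]

Cation [Ta…]: ligand charges -1, Ta(V) ⇒ ion charge 4+.
Anion [Cr…]: ligand charges -6, Cr(II) ⇒ ion charge 4−.
One 4+ cation balances one 4− anion.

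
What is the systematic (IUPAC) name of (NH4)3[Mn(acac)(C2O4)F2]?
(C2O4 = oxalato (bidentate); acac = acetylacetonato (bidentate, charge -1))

The 3 ammonium counter-ions carry a total charge of +3, so each complex ion is 3−.
Ligand charges: 1×oxalato (-2 each), 1×acetylacetonato (-1 each), 2×fluoro (-1 each); total -5. So Mn + (-5) = 3−, giving Mn = +2.
The complex ion is anionic, so manganese takes the -ate form manganate(II).

ammonium (acetylacetonato)difluorooxalatomanganate(II)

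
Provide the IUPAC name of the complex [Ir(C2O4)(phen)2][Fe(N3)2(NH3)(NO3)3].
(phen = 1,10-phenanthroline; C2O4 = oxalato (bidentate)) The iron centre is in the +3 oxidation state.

oxalatobis(1,10-phenanthroline)iridium(IV) amminediazidotrinitratoferrate(III)

Fe is given as +3; the anion's ligand charges sum to -5, so the complex anion is 2−.
A 1:1 salt means the cation carries the equal and opposite charge, 2+.
Cation: ligand charges sum to -2; for the ion to be 2+, Ir = +4.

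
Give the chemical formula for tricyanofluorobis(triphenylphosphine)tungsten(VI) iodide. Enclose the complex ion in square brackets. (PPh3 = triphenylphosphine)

[W(CN)3F(PPh3)2]I2

Ligands: 2 triphenylphosphine (PPh3, neutral), 3 cyano (CN, -1), 1 fluoro (F, -1). Ligand charge sum = -4.
With W in oxidation state +6, the complex ion is [W...]^2+.
Charge balance with iodide (-1) requires 1 complex ion per 2 iodide.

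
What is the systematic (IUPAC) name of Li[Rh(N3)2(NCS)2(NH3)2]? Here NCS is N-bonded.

lithium diamminediazidodiisothiocyanatorhodate(III)

The 1 lithium counter-ion carries a total charge of +1, so each complex ion is 1−.
Ligand charges: 2×azido (-1 each), 2×ammine (neutral), 2×isothiocyanato (-1 each); total -4. So Rh + (-4) = 1−, giving Rh = +3.
Ligands are named alphabetically: ammine before azido before isothiocyanato.
The complex ion is anionic, so rhodium takes the -ate form rhodate(III).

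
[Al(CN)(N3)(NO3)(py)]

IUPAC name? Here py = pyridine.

There is no counter-ion, so the complex is neutral overall.
Ligand charges: 1×nitrato (-1 each), 1×azido (-1 each), 1×cyano (-1 each), 1×pyridine (neutral); total -3. So Al + (-3) = 0, giving Al = +3.
Ligands are named alphabetically: azido before cyano before nitrato before pyridine.

azidocyanonitrato(pyridine)aluminium(III)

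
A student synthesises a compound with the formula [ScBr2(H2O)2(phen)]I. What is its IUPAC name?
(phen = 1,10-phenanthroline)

diaquadibromo(1,10-phenanthroline)scandium(III) iodide

The 1 iodide counter-ion carries a total charge of -1, so each complex ion is 1+.
Ligand charges: 2×bromo (-1 each), 2×aqua (neutral), 1×1,10-phenanthroline (neutral); total -2. So Sc + (-2) = 1+, giving Sc = +3.
Ligands are named alphabetically: aqua before bromo before phenanthroline.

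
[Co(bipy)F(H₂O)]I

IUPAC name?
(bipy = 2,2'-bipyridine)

aqua(2,2'-bipyridine)fluorocobalt(II) iodide

The 1 iodide counter-ion carries a total charge of -1, so each complex ion is 1+.
Ligand charges: 1×fluoro (-1 each), 1×aqua (neutral), 1×2,2'-bipyridine (neutral); total -1. So Co + (-1) = 1+, giving Co = +2.
Ligands are named alphabetically: aqua before bipyridine before fluoro.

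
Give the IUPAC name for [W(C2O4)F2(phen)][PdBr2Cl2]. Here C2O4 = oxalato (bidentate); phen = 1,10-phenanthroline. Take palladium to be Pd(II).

Pd is given as +2; the anion's ligand charges sum to -4, so the complex anion is 2−.
A 1:1 salt means the cation carries the equal and opposite charge, 2+.
Cation: ligand charges sum to -4; for the ion to be 2+, W = +6.

difluorooxalato(1,10-phenanthroline)tungsten(VI) dibromodichloropalladate(II)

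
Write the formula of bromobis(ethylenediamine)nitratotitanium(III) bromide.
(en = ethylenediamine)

[TiBr(en)2(NO3)]Br

Ligands: 2 ethylenediamine (en, neutral), 1 bromo (Br, -1), 1 nitrato (NO3, -1). Ligand charge sum = -2.
With Ti in oxidation state +3, the complex ion is [Ti...]^1+.
Charge balance with bromide (-1) requires 1 complex ion per 1 bromide.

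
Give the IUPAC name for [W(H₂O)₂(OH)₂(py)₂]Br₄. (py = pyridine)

The 4 bromide counter-ions carry a total charge of -4, so each complex ion is 4+.
Ligand charges: 2×pyridine (neutral), 2×aqua (neutral), 2×hydroxo (-1 each); total -2. So W + (-2) = 4+, giving W = +6.
Ligands are named alphabetically: aqua before hydroxo before pyridine.

diaquadihydroxobis(pyridine)tungsten(VI) bromide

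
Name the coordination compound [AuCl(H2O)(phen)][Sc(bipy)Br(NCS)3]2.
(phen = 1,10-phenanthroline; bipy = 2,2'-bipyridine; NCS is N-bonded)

Both ions are complex: the cation is named first with the plain metal name, the anion second with the -ate form; each ion's ligands are alphabetised independently.
Scandium is always +3 in its complexes; the anion's ligand charges sum to -4, so the complex anion is 1−.
With 2 anions per cation, the cation must be 2×1 = 2+.
Cation: ligand charges sum to -1; for the ion to be 2+, Au = +3.

aquachloro(1,10-phenanthroline)gold(III) (2,2'-bipyridine)bromotriisothiocyanatoscandate(III)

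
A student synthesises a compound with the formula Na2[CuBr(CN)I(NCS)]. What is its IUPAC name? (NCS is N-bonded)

sodium bromocyanoiodoisothiocyanatocuprate(II)

The 2 sodium counter-ions carry a total charge of +2, so each complex ion is 2−.
Ligand charges: 1×isothiocyanato (-1 each), 1×cyano (-1 each), 1×bromo (-1 each), 1×iodo (-1 each); total -4. So Cu + (-4) = 2−, giving Cu = +2.
Ligands are named alphabetically: bromo before cyano before iodo before isothiocyanato.
The complex ion is anionic, so copper takes the -ate form cuprate(II).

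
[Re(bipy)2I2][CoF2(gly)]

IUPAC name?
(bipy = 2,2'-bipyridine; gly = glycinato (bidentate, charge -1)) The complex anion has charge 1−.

bis(2,2'-bipyridine)diiodorhenium(III) difluoro(glycinato)cobaltate(II)

The complex anion is given as 1−; its ligand charges sum to -3, so Co = +2.
A 1:1 salt means the cation carries the equal and opposite charge, 1+.
Cation: ligand charges sum to -2; for the ion to be 1+, Re = +3.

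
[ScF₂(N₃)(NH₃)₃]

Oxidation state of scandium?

+3

No counter-ion: the bracketed complex is neutral.
Ligand charges: 3×NH3 neutral; 2×F = -2; 1×N3 = -1; sum -3.
Sc + (-3) = 0 ⇒ Sc is +3.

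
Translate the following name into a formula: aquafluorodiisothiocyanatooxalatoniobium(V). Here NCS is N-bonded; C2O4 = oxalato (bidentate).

[Nb(C2O4)F(H2O)(NCS)2]

Ligands: 1 aqua (H2O, neutral), 1 fluoro (F, -1), 2 isothiocyanato (NCS, -1), 1 oxalato (C2O4, -2). Ligand charge sum = -5.
With Nb in oxidation state +5, the complex ion is [Nb...].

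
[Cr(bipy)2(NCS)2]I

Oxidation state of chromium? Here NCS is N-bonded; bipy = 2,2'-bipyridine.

1 iodide outside the brackets (-1 each) → the complex ion is 1+.
Ligand charges: 2×NCS = -2; 2×bipy neutral; sum -2.
Cr + (-2) = 1+ ⇒ Cr is +3.

+3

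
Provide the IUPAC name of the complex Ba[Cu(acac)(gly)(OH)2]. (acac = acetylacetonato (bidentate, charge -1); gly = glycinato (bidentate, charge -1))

barium (acetylacetonato)(glycinato)dihydroxocuprate(II)

The 1 barium counter-ion carries a total charge of +2, so each complex ion is 2−.
Ligand charges: 1×acetylacetonato (-1 each), 1×glycinato (-1 each), 2×hydroxo (-1 each); total -4. So Cu + (-4) = 2−, giving Cu = +2.
Ligands are named alphabetically: acetylacetonato before glycinato before hydroxo.
The complex ion is anionic, so copper takes the -ate form cuprate(II).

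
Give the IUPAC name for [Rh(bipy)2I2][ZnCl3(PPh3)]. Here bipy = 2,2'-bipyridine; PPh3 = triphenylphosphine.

bis(2,2'-bipyridine)diiodorhodium(III) trichloro(triphenylphosphine)zincate(II)

Both ions are complex: the cation is named first with the plain metal name, the anion second with the -ate form; each ion's ligands are alphabetised independently.
Zinc is always +2 in its complexes; the anion's ligand charges sum to -3, so the complex anion is 1−.
A 1:1 salt means the cation carries the equal and opposite charge, 1+.
Cation: ligand charges sum to -2; for the ion to be 1+, Rh = +3.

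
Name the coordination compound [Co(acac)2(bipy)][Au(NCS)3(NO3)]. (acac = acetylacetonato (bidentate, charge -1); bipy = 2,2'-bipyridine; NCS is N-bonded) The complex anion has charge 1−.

bis(acetylacetonato)(2,2'-bipyridine)cobalt(III) triisothiocyanatonitratoaurate(III)

Both ions are complex: the cation is named first with the plain metal name, the anion second with the -ate form; each ion's ligands are alphabetised independently.
The complex anion is given as 1−; its ligand charges sum to -4, so Au = +3.
A 1:1 salt means the cation carries the equal and opposite charge, 1+.
Cation: ligand charges sum to -2; for the ion to be 1+, Co = +3.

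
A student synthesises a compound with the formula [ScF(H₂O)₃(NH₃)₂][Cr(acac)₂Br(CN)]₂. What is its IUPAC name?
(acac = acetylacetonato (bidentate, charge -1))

Scandium is always +3 in its complexes; the cation's ligand charges sum to -1, so the complex cation is 2+.
With 2 anions per cation, each anion must be 2/2 = 1−.
Anion: ligand charges sum to -4; for the ion to be 1−, Cr = +3.

diamminetriaquafluoroscandium(III) bis(acetylacetonato)bromocyanochromate(III)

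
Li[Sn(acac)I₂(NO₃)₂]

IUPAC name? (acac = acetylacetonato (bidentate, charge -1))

The 1 lithium counter-ion carries a total charge of +1, so each complex ion is 1−.
Ligand charges: 2×iodo (-1 each), 2×nitrato (-1 each), 1×acetylacetonato (-1 each); total -5. So Sn + (-5) = 1−, giving Sn = +4.
Ligands are named alphabetically: acetylacetonato before iodo before nitrato.
The complex ion is anionic, so tin takes the -ate form stannate(IV).

lithium (acetylacetonato)diiododinitratostannate(IV)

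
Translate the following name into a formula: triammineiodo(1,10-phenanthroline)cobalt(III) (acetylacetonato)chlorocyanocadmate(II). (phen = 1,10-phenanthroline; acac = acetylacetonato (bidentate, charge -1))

Cation [Co…]: ligand charges -1, Co(III) ⇒ ion charge 2+.
Anion [Cd…]: ligand charges -3, Cd(II) ⇒ ion charge 1−.
One 2+ cation requires 2 of the 1− anion.

[CoI(NH3)3(phen)][Cd(acac)Cl(CN)]2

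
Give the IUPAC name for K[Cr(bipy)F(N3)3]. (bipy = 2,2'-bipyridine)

The 1 potassium counter-ion carries a total charge of +1, so each complex ion is 1−.
Ligand charges: 3×azido (-1 each), 1×2,2'-bipyridine (neutral), 1×fluoro (-1 each); total -4. So Cr + (-4) = 1−, giving Cr = +3.
Ligands are named alphabetically: azido before bipyridine before fluoro.
The complex ion is anionic, so chromium takes the -ate form chromate(III).

potassium triazido(2,2'-bipyridine)fluorochromate(III)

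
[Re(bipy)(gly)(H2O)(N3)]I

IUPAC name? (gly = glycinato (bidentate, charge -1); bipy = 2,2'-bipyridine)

The 1 iodide counter-ion carries a total charge of -1, so each complex ion is 1+.
Ligand charges: 1×glycinato (-1 each), 1×azido (-1 each), 1×2,2'-bipyridine (neutral), 1×aqua (neutral); total -2. So Re + (-2) = 1+, giving Re = +3.
Ligands are named alphabetically: aqua before azido before bipyridine before glycinato.

aquaazido(2,2'-bipyridine)(glycinato)rhenium(III) iodide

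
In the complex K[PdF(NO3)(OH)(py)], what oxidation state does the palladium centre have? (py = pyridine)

+2

1 potassium outside the brackets (+1 each) → the complex ion is 1−.
Ligand charges: 1×NO3 = -1; 1×F = -1; 1×OH = -1; 1×py neutral; sum -3.
Pd + (-3) = 1− ⇒ Pd is +2.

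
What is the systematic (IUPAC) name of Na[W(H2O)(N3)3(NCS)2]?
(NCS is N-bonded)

The 1 sodium counter-ion carries a total charge of +1, so each complex ion is 1−.
Ligand charges: 2×isothiocyanato (-1 each), 3×azido (-1 each), 1×aqua (neutral); total -5. So W + (-5) = 1−, giving W = +4.
Ligands are named alphabetically: aqua before azido before isothiocyanato.
The complex ion is anionic, so tungsten takes the -ate form tungstate(IV).

sodium aquatriazidodiisothiocyanatotungstate(IV)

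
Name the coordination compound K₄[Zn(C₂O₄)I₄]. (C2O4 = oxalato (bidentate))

potassium tetraiodooxalatozincate(II)

The 4 potassium counter-ions carry a total charge of +4, so each complex ion is 4−.
Ligand charges: 4×iodo (-1 each), 1×oxalato (-2 each); total -6. So Zn + (-6) = 4−, giving Zn = +2.
The complex ion is anionic, so zinc takes the -ate form zincate(II).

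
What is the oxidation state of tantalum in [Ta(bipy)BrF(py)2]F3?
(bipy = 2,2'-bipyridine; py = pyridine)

+5

3 fluoride outside the brackets (-1 each) → the complex ion is 3+.
Ligand charges: 1×Br = -1; 1×bipy neutral; 1×F = -1; 2×py neutral; sum -2.
Ta + (-2) = 3+ ⇒ Ta is +5.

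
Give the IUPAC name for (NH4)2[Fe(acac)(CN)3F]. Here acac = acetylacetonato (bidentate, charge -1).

The 2 ammonium counter-ions carry a total charge of +2, so each complex ion is 2−.
Ligand charges: 3×cyano (-1 each), 1×fluoro (-1 each), 1×acetylacetonato (-1 each); total -5. So Fe + (-5) = 2−, giving Fe = +3.
Ligands are named alphabetically: acetylacetonato before cyano before fluoro.
The complex ion is anionic, so iron takes the -ate form ferrate(III).

ammonium (acetylacetonato)tricyanofluoroferrate(III)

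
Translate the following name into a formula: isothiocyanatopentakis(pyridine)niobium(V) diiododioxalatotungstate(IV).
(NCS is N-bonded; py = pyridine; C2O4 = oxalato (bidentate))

Cation [Nb…]: ligand charges -1, Nb(V) ⇒ ion charge 4+.
Anion [W…]: ligand charges -6, W(IV) ⇒ ion charge 2−.
One 4+ cation requires 2 of the 2− anion.

[Nb(NCS)(py)5][W(C2O4)2I2]2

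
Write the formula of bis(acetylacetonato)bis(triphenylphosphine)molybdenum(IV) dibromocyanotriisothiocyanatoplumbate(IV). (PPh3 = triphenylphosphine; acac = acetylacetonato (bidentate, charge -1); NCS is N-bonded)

[Mo(acac)2(PPh3)2][PbBr2(CN)(NCS)3]

Cation [Mo…]: ligand charges -2, Mo(IV) ⇒ ion charge 2+.
Anion [Pb…]: ligand charges -6, Pb(IV) ⇒ ion charge 2−.
One 2+ cation balances one 2− anion.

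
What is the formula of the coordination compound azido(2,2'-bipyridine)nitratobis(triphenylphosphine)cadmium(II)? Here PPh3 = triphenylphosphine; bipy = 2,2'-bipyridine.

[Cd(bipy)(N3)(NO3)(PPh3)2]

Ligands: 2 triphenylphosphine (PPh3, neutral), 1 2,2'-bipyridine (bipy, neutral), 1 nitrato (NO3, -1), 1 azido (N3, -1). Ligand charge sum = -2.
With Cd in oxidation state +2, the complex ion is [Cd...].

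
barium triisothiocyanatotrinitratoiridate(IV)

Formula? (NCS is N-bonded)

Ligands: 3 isothiocyanato (NCS, -1), 3 nitrato (NO3, -1). Ligand charge sum = -6.
With Ir in oxidation state +4, the complex ion is [Ir...]^2−.
Charge balance with barium (+2) requires 1 complex ion per 1 barium.

Ba[Ir(NCS)3(NO3)3]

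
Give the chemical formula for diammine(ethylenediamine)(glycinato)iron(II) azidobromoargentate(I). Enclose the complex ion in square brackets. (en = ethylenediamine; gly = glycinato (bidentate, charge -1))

[Fe(en)(gly)(NH3)2][AgBr(N3)]

Cation [Fe…]: ligand charges -1, Fe(II) ⇒ ion charge 1+.
Anion [Ag…]: ligand charges -2, Ag(I) ⇒ ion charge 1−.
One 1+ cation balances one 1− anion.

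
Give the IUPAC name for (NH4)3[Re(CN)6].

ammonium hexacyanorhenate(III)

The 3 ammonium counter-ions carry a total charge of +3, so each complex ion is 3−.
Ligand charges: 6×cyano (-1 each); total -6. So Re + (-6) = 3−, giving Re = +3.
The complex ion is anionic, so rhenium takes the -ate form rhenate(III).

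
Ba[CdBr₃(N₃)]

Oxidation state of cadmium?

1 barium outside the brackets (+2 each) → the complex ion is 2−.
Ligand charges: 1×N3 = -1; 3×Br = -3; sum -4.
Cd + (-4) = 2− ⇒ Cd is +2.

+2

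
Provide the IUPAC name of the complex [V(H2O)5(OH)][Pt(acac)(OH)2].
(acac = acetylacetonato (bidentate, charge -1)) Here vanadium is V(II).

pentaaquahydroxovanadium(II) (acetylacetonato)dihydroxoplatinate(II)

Both ions are complex: the cation is named first with the plain metal name, the anion second with the -ate form; each ion's ligands are alphabetised independently.
V is given as +2; the cation's ligand charges sum to -1, so the complex cation is 1+.
A 1:1 salt means the anion carries the equal and opposite charge, 1−.
Anion: ligand charges sum to -3; for the ion to be 1−, Pt = +2.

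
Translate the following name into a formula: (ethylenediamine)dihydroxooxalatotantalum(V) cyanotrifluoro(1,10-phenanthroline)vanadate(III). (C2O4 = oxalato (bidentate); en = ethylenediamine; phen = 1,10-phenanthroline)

Cation [Ta…]: ligand charges -4, Ta(V) ⇒ ion charge 1+.
Anion [V…]: ligand charges -4, V(III) ⇒ ion charge 1−.
One 1+ cation balances one 1− anion.

[Ta(C2O4)(en)(OH)2][V(CN)F3(phen)]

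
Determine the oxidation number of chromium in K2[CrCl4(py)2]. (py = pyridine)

+2

2 potassium outside the brackets (+1 each) → the complex ion is 2−.
Ligand charges: 4×Cl = -4; 2×py neutral; sum -4.
Cr + (-4) = 2− ⇒ Cr is +2.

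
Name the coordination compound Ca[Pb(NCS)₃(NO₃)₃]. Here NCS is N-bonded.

The 1 calcium counter-ion carries a total charge of +2, so each complex ion is 2−.
Ligand charges: 3×nitrato (-1 each), 3×isothiocyanato (-1 each); total -6. So Pb + (-6) = 2−, giving Pb = +4.
Ligands are named alphabetically: isothiocyanato before nitrato.
The complex ion is anionic, so lead takes the -ate form plumbate(IV).

calcium triisothiocyanatotrinitratoplumbate(IV)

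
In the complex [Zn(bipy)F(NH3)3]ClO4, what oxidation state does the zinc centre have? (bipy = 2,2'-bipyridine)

+2

1 perchlorate outside the brackets (-1 each) → the complex ion is 1+.
Ligand charges: 1×bipy neutral; 1×F = -1; 3×NH3 neutral; sum -1.
Zn + (-1) = 1+ ⇒ Zn is +2.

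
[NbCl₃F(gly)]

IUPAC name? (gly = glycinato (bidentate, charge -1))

trichlorofluoro(glycinato)niobium(V)

There is no counter-ion, so the complex is neutral overall.
Ligand charges: 3×chloro (-1 each), 1×glycinato (-1 each), 1×fluoro (-1 each); total -5. So Nb + (-5) = 0, giving Nb = +5.
Ligands are named alphabetically: chloro before fluoro before glycinato.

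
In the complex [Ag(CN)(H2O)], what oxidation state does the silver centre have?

No counter-ion: the bracketed complex is neutral.
Ligand charges: 1×CN = -1; 1×H2O neutral; sum -1.
Ag + (-1) = 0 ⇒ Ag is +1.

+1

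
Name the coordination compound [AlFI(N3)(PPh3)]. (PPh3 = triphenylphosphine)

There is no counter-ion, so the complex is neutral overall.
Ligand charges: 1×triphenylphosphine (neutral), 1×fluoro (-1 each), 1×iodo (-1 each), 1×azido (-1 each); total -3. So Al + (-3) = 0, giving Al = +3.
Ligands are named alphabetically: azido before fluoro before iodo before triphenylphosphine.

azidofluoroiodo(triphenylphosphine)aluminium(III)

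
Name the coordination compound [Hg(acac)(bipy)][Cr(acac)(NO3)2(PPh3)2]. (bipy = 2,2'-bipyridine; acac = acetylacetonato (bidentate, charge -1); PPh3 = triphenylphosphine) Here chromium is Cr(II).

Both ions are complex: the cation is named first with the plain metal name, the anion second with the -ate form; each ion's ligands are alphabetised independently.
Cr is given as +2; the anion's ligand charges sum to -3, so the complex anion is 1−.
A 1:1 salt means the cation carries the equal and opposite charge, 1+.
Cation: ligand charges sum to -1; for the ion to be 1+, Hg = +2.

(acetylacetonato)(2,2'-bipyridine)mercury(II) (acetylacetonato)dinitratobis(triphenylphosphine)chromate(II)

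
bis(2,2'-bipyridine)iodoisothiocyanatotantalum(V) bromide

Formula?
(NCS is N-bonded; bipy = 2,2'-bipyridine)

Ligands: 1 isothiocyanato (NCS, -1), 1 iodo (I, -1), 2 2,2'-bipyridine (bipy, neutral). Ligand charge sum = -2.
Charge balance with bromide (-1) requires 1 complex ion per 3 bromide.

[Ta(bipy)2I(NCS)]Br3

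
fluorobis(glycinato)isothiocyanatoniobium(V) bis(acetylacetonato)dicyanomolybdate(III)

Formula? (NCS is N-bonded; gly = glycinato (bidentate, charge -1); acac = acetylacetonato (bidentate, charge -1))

[NbF(gly)2(NCS)][Mo(acac)2(CN)2]

Cation [Nb…]: ligand charges -4, Nb(V) ⇒ ion charge 1+.
Anion [Mo…]: ligand charges -4, Mo(III) ⇒ ion charge 1−.
One 1+ cation balances one 1− anion.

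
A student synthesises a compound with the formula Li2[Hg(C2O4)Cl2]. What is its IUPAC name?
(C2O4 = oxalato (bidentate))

lithium dichlorooxalatomercurate(II)

The 2 lithium counter-ions carry a total charge of +2, so each complex ion is 2−.
Ligand charges: 1×oxalato (-2 each), 2×chloro (-1 each); total -4. So Hg + (-4) = 2−, giving Hg = +2.
Ligands are named alphabetically: chloro before oxalato.
The complex ion is anionic, so mercury takes the -ate form mercurate(II).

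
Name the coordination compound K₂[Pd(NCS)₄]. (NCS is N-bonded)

The 2 potassium counter-ions carry a total charge of +2, so each complex ion is 2−.
Ligand charges: 4×isothiocyanato (-1 each); total -4. So Pd + (-4) = 2−, giving Pd = +2.
The complex ion is anionic, so palladium takes the -ate form palladate(II).

potassium tetraisothiocyanatopalladate(II)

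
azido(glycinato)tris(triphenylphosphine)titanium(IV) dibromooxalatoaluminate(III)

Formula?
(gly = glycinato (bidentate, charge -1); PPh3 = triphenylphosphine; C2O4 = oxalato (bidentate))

Cation [Ti…]: ligand charges -2, Ti(IV) ⇒ ion charge 2+.
Anion [Al…]: ligand charges -4, Al(III) ⇒ ion charge 1−.

[Ti(gly)(N3)(PPh3)3][AlBr2(C2O4)]2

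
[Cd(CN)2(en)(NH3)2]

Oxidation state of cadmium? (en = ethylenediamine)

+2

No counter-ion: the bracketed complex is neutral.
Ligand charges: 2×CN = -2; 1×en neutral; 2×NH3 neutral; sum -2.
Cd + (-2) = 0 ⇒ Cd is +2.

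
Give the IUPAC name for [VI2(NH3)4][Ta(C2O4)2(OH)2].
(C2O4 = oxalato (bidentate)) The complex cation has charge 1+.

Both ions are complex: the cation is named first with the plain metal name, the anion second with the -ate form; each ion's ligands are alphabetised independently.
The complex cation is given as 1+; its ligand charges sum to -2, so V = +3.
A 1:1 salt means the anion carries the equal and opposite charge, 1−.
Anion: ligand charges sum to -6; for the ion to be 1−, Ta = +5.

tetraamminediiodovanadium(III) dihydroxodioxalatotantalate(V)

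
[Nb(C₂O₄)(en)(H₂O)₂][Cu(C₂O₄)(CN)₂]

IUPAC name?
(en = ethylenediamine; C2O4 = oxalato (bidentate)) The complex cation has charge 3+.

diaqua(ethylenediamine)oxalatoniobium(V) dicyanooxalatocuprate(I)

Both ions are complex: the cation is named first with the plain metal name, the anion second with the -ate form; each ion's ligands are alphabetised independently.
The complex cation is given as 3+; its ligand charges sum to -2, so Nb = +5.
A 1:1 salt means the anion carries the equal and opposite charge, 3−.
Anion: ligand charges sum to -4; for the ion to be 3−, Cu = +1.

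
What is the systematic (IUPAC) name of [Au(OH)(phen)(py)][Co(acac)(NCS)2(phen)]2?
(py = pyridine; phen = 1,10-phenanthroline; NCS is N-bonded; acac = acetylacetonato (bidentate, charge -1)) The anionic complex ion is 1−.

Both ions are complex: the cation is named first with the plain metal name, the anion second with the -ate form; each ion's ligands are alphabetised independently.
The complex anion is given as 1−; its ligand charges sum to -3, so Co = +2.
With 2 anions per cation, the cation must be 2×1 = 2+.
Cation: ligand charges sum to -1; for the ion to be 2+, Au = +3.

hydroxo(1,10-phenanthroline)(pyridine)gold(III) (acetylacetonato)diisothiocyanato(1,10-phenanthroline)cobaltate(II)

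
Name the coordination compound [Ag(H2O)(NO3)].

There is no counter-ion, so the complex is neutral overall.
Ligand charges: 1×nitrato (-1 each), 1×aqua (neutral); total -1. So Ag + (-1) = 0, giving Ag = +1.
Ligands are named alphabetically: aqua before nitrato.

aquanitratosilver(I)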